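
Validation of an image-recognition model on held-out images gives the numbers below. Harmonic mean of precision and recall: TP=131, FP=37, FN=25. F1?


Precision = 131/168 = 0.7798
Recall = 131/156 = 0.8397
F1 = 2·P·R/(P+R) = 2·TP/(2·TP+FP+FN) = 262/(262+37+25) = 262/324 = 0.8086

0.8086


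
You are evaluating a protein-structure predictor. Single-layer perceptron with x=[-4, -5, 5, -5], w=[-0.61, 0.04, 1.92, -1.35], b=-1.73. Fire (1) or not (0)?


z = (-4)·(-0.61) + (-5)·(0.04) + (5)·(1.92) + (-5)·(-1.35) - 1.73
  = 16.86
step(z) = 1 (z≥0)

1


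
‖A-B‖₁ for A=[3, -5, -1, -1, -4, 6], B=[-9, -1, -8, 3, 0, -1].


d = |3+ 9| + |-5+ 1| + |-1+ 8| + |-1-3| + |-4-0| + |6+ 1|
  = 12 + 4 + 7 + 4 + 4 + 7
  = 38

38


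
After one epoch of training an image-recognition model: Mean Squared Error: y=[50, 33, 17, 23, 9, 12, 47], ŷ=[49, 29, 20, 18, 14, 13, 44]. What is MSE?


Squared errors: (50-49)²=1, (33-29)²=16, (17-20)²=9, (23-18)²=25, (9-14)²=25, (12-13)²=1, (47-44)²=9
Sum = 86
MSE = 86/7 = 86/7

86/7


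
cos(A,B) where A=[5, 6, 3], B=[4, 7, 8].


A·B = 5·4 + 6·7 + 3·8 = 86
‖A‖ = √70 = 8.3666, ‖B‖ = √129 = 11.3578
cos = 86/(√70·√129) = 86/√9030 = 0.905

0.905


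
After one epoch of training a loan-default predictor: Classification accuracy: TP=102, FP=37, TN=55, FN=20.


Accuracy = (TP+TN)/(TP+TN+FP+FN)
= (102+55)/(214)
= 157/214 = 73.36%

73.36%


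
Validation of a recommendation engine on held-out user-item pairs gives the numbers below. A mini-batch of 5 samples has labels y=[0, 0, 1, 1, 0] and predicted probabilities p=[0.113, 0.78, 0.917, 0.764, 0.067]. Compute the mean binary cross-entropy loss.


L[0] = -ln(1-0.113) = -ln(0.887) = 0.1199
L[1] = -ln(1-0.78) = -ln(0.22) = 1.5141
L[2] = -ln(0.917) = 0.0866
L[3] = -ln(0.764) = 0.2692
L[4] = -ln(1-0.067) = -ln(0.933) = 0.0694
mean = (0.1199 + 1.5141 + 0.0866 + 0.2692 + 0.0694)/5 = 0.4118

0.4118


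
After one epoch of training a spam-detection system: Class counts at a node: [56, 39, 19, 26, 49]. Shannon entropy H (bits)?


Probabilities: [56/189, 39/189, 19/189, 26/189, 49/189] ≈ [0.2963, 0.2063, 0.1005, 0.1376, 0.2593]
H = -((56/189)·log₂(56/189) + (39/189)·log₂(39/189) + (19/189)·log₂(19/189) + (26/189)·log₂(26/189) + (49/189)·log₂(49/189))
  = 2.2216 bits

2.2216 bits


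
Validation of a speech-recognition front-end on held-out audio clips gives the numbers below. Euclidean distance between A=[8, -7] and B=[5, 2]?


d = √((8-5)² + (-7-2)²)
  = √(9 + 81)
  = √90 = 9.4868

9.4868


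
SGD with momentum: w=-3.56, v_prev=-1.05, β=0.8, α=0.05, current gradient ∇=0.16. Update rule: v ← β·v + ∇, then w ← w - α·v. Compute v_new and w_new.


v_new = 0.8·-1.05 + 0.16 = -0.84 + 0.16 = -0.68
w_new = -3.56 - 0.05·-0.68 = -3.56 + 0.034 = -3.526

v_new=-0.68, w_new=-3.526


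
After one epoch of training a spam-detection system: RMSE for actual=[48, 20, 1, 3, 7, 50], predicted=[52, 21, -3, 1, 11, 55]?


MSE = 78/6 = 13
RMSE = √(78/6) = 3.6056

3.6056


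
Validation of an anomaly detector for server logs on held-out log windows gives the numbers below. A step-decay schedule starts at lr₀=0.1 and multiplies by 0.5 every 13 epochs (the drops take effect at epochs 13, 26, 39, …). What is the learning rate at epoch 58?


n_drops = ⌊58/13⌋ = 4
lr = 0.1·0.5^4 = 0.1·0.0625 = 0.00625

0.00625


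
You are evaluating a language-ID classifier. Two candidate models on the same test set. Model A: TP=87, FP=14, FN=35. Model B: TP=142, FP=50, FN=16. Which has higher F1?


Model A: P=87/101=0.8614, R=87/122=0.7131, F1=2PR/(P+R)=2TP/(2TP+FP+FN)=174/223=0.7803
Model B: P=142/192=0.7396, R=142/158=0.8987, F1=2PR/(P+R)=2TP/(2TP+FP+FN)=284/350=0.8114
0.7803 < 0.8114 → Model B

Model B


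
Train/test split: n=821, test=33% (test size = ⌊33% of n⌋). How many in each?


Test = ⌊821·33/100⌋ = 270
Train = 821 - 270 = 551

Train: 551, Test: 270


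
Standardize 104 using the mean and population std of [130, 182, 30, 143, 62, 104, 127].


μ = 111.1429, σ = 47.348
z = (104 - 111.1429)/47.348 = -0.1509

-0.1509


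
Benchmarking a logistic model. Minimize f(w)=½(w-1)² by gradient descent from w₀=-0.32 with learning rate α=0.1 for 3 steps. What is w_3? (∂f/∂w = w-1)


step 1: grad = -0.32-1 = -1.32; w = -0.32 - 0.1·(-1.32) = -0.188
step 2: grad = -0.188-1 = -1.188; w = -0.188 - 0.1·(-1.188) = -0.0692
step 3: grad = -0.0692-1 = -1.0692; w = -0.0692 - 0.1·(-1.0692) = 0.03772

0.03772


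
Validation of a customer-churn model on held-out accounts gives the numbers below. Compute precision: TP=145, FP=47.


Precision = TP/(TP+FP)
= 145/(145+47)
= 145/192 = 75.52%

75.52%


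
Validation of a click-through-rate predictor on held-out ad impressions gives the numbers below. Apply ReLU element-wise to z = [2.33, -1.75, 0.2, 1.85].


ReLU(2.33) = max(0, 2.33) = 2.33
ReLU(-1.75) = max(0, -1.75) = 0.0
ReLU(0.2) = max(0, 0.2) = 0.2
ReLU(1.85) = max(0, 1.85) = 1.85
result = [2.33, 0.0, 0.2, 1.85]

[2.33, 0.0, 0.2, 1.85]


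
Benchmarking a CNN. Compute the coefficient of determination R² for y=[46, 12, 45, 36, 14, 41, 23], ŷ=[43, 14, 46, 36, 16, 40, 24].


ȳ = 31
SS_res = Σ(y-ŷ)² = 20
SS_tot = Σ(y-ȳ)² = 1260
R² = 1 - SS_res/SS_tot = 1 - 0.0159 = 0.9841

0.9841


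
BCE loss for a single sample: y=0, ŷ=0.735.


BCE = -[y·ln(p) + (1-y)·ln(1-p)]
= -0 - 1·ln(1-0.735)
= -ln(0.265) = 1.328

1.328


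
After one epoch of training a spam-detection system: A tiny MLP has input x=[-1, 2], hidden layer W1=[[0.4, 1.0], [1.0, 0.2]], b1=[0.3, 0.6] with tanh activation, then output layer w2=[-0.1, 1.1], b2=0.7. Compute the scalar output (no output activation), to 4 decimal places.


z1[0] = (0.4)·(-1) + (1.0)·(2) + 0.3 = 1.9
z1[1] = (1.0)·(-1) + (0.2)·(2) + 0.6 = 0.0
h = tanh(z1) = [0.9562, 0.0]
output = (-0.1)·(0.9562) + (1.1)·(0.0) + 0.7 = 0.6044

0.6044


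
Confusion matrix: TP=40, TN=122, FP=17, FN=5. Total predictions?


Total = TP + TN + FP + FN
= 40 + 122 + 17 + 5
= 184
(Predicted positive: 57, predicted negative: 127)

184


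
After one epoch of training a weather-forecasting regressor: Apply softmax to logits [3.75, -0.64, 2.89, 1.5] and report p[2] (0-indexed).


Exponentials: e^3.75=42.5211, e^-0.64=0.5273, e^2.89=17.9933, e^1.5=4.4817
Sum = 65.5234
Softmax = [0.6489, 0.008, 0.2746, 0.0684]
p[2] = 17.9933/65.5234 = 0.2746

0.2746


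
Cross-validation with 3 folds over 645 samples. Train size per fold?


Fold size = 645/3 = 215
Training per fold = 645 - 215 = 430

430


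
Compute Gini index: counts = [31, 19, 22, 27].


Probabilities: [31/99, 19/99, 22/99, 27/99] ≈ [0.3131, 0.1919, 0.2222, 0.2727]
Σpᵢ² = (961 + 361 + 484 + 729)/99² = 2535/9801
Gini = 1 - Σpᵢ² = 1 - 2535/9801 = 0.7414

0.7414


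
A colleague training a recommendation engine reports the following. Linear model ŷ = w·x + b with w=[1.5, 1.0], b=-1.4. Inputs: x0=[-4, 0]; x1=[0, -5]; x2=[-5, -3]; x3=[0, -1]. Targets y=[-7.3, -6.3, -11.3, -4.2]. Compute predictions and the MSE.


ŷ0 = (1.5)·(-4) + (1.0)·(0) - 1.4 = -7.4
ŷ1 = (1.5)·(0) + (1.0)·(-5) - 1.4 = -6.4
ŷ2 = (1.5)·(-5) + (1.0)·(-3) - 1.4 = -11.9
ŷ3 = (1.5)·(0) + (1.0)·(-1) - 1.4 = -2.4
errors² = [0.01, 0.01, 0.36, 3.24]
MSE = 3.6200/4 = 0.905

0.905


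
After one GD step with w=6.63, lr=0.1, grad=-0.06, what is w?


w_new = w - α·∇
= 6.63 - 0.1·-0.06
= 6.63 + 0.006
= 6.636

6.636


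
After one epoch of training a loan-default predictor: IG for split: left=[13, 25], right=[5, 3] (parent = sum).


Parent = [18, 28], H_parent = 0.9656
H_left = 0.9268 (n=38), H_right = 0.9544 (n=8)
H_children = (38/46)·0.9268 + (8/46)·0.9544 = 0.9316
IG = 0.9656 - 0.9316 = 0.034

0.034


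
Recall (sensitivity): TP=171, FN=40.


Recall = TP/(TP+FN)
= 171/(171+40)
= 171/211 = 81.04%

81.04%


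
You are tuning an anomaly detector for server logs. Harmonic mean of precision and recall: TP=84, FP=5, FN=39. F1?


Precision = 84/89 = 0.9438
Recall = 84/123 = 0.6829
F1 = 2·P·R/(P+R) = 2·TP/(2·TP+FP+FN) = 168/(168+5+39) = 168/212 = 0.7925

0.7925


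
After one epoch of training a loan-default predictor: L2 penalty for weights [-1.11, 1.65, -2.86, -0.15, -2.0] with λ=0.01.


‖w‖₂² = (-1.11)² + (1.65)² + (-2.86)² + (-0.15)² + (-2.0)²
     = 1.2321 + 2.7225 + 8.1796 + 0.0225 + 4
     = 16.1567
λ·‖w‖₂² = 0.01·16.1567 = 0.161567

0.161567


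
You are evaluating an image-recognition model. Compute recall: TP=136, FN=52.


Recall = TP/(TP+FN)
= 136/(136+52)
= 136/188 = 72.34%

72.34%


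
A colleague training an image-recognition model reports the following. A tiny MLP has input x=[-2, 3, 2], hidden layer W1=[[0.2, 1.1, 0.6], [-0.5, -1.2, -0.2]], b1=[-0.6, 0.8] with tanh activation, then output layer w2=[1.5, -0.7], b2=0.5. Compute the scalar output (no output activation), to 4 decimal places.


z1[0] = (0.2)·(-2) + (1.1)·(3) + (0.6)·(2) - 0.6 = 3.5
z1[1] = (-0.5)·(-2) + (-1.2)·(3) + (-0.2)·(2) + 0.8 = -2.2
h = tanh(z1) = [0.9982, -0.9757]
output = (1.5)·(0.9982) + (-0.7)·(-0.9757) + 0.5 = 2.6803

2.6803


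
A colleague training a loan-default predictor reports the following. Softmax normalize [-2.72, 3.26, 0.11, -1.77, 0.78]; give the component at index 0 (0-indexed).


Exponentials: e^-2.72=0.0659, e^3.26=26.0495, e^0.11=1.1163, e^-1.77=0.1703, e^0.78=2.1815
Sum = 29.5835
Softmax = [0.0022, 0.8805, 0.0377, 0.0058, 0.0737]
p[0] = 0.0659/29.5835 = 0.0022

0.0022


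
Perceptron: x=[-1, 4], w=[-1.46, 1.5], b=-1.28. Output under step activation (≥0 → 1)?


z = (-1)·(-1.46) + (4)·(1.5) - 1.28
  = 6.18
step(z) = 1 (z≥0)

1


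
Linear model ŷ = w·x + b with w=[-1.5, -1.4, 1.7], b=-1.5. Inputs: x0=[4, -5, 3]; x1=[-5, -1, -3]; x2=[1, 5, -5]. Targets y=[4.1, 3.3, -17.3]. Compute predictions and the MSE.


ŷ0 = (-1.5)·(4) + (-1.4)·(-5) + (1.7)·(3) - 1.5 = 4.6
ŷ1 = (-1.5)·(-5) + (-1.4)·(-1) + (1.7)·(-3) - 1.5 = 2.3
ŷ2 = (-1.5)·(1) + (-1.4)·(5) + (1.7)·(-5) - 1.5 = -18.5
errors² = [0.25, 1.0, 1.44]
MSE = 2.6900/3 = 0.8967

0.8967


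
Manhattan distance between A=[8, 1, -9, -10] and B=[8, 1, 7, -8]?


d = |8-8| + |1-1| + |-9-7| + |-10+ 8|
  = 0 + 0 + 16 + 2
  = 18

18


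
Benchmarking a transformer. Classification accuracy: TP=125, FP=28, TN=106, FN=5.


Accuracy = (TP+TN)/(TP+TN+FP+FN)
= (125+106)/(264)
= 231/264 = 87.5%

87.5%


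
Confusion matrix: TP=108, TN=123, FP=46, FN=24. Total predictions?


Total = TP + TN + FP + FN
= 108 + 123 + 46 + 24
= 301
(Predicted positive: 154, predicted negative: 147)

301


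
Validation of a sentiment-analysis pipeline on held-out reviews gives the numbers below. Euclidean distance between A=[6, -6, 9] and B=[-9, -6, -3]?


d = √((6+ 9)² + (-6+ 6)² + (9+ 3)²)
  = √(225 + 0 + 144)
  = √369 = 19.2094

19.2094


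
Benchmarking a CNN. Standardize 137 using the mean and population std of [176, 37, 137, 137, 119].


μ = 121.2, σ = 46.0365
z = (137 - 121.2)/46.0365 = 0.3432

0.3432


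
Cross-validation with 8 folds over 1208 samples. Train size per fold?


Fold size = 1208/8 = 151
Training per fold = 1208 - 151 = 1057

1057


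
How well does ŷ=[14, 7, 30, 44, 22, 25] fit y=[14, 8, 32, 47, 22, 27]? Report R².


ȳ = 25
SS_res = Σ(y-ŷ)² = 18
SS_tot = Σ(y-ȳ)² = 956
R² = 1 - SS_res/SS_tot = 1 - 0.0188 = 0.9812

0.9812


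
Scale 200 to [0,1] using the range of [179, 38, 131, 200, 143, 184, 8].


min=8, max=200
(200-8)/(200-8) = 192/192 = 1.0

1.0


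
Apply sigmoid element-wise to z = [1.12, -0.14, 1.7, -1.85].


σ(1.12) = 1/(1+e^-1.12) = 0.754
σ(-0.14) = 1/(1+e^0.14) = 0.4651
σ(1.7) = 1/(1+e^-1.7) = 0.8455
σ(-1.85) = 1/(1+e^1.85) = 0.1359
result = [0.754, 0.4651, 0.8455, 0.1359]

[0.754, 0.4651, 0.8455, 0.1359]


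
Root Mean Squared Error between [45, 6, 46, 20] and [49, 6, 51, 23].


MSE = 50/4 = 12.5
RMSE = √(50/4) = 3.5355

3.5355


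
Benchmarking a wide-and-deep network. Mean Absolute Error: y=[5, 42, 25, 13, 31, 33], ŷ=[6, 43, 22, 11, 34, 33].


Absolute errors: |5-6|=1, |42-43|=1, |25-22|=3, |13-11|=2, |31-34|=3, |33-33|=0
Sum = 10
MAE = 10/6 = 5/3

5/3


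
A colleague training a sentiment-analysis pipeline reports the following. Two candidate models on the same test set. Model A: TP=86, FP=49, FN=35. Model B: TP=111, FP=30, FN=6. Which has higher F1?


Model A: P=86/135=0.637, R=86/121=0.7107, F1=2PR/(P+R)=2TP/(2TP+FP+FN)=172/256=0.6719
Model B: P=111/141=0.7872, R=111/117=0.9487, F1=2PR/(P+R)=2TP/(2TP+FP+FN)=222/258=0.8605
0.6719 < 0.8605 → Model B

Model B


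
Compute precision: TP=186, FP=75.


Precision = TP/(TP+FP)
= 186/(186+75)
= 186/261 = 71.26%

71.26%


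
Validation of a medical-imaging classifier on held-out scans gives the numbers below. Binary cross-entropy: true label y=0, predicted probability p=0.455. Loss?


BCE = -[y·ln(p) + (1-y)·ln(1-p)]
= -0 - 1·ln(1-0.455)
= -ln(0.545) = 0.607

0.607


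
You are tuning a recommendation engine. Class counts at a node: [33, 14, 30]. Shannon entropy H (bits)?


Probabilities: [33/77, 14/77, 30/77] ≈ [0.4286, 0.1818, 0.3896]
H = -((33/77)·log₂(33/77) + (14/77)·log₂(14/77) + (30/77)·log₂(30/77))
  = 1.5009 bits

1.5009 bits


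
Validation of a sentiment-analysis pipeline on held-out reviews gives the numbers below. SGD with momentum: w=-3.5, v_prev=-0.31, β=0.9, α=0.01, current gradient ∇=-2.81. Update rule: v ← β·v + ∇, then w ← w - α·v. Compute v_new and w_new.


v_new = 0.9·-0.31 - 2.81 = -0.279 - 2.81 = -3.089
w_new = -3.5 - 0.01·-3.089 = -3.5 + 0.03089 = -3.46911

v_new=-3.089, w_new=-3.46911


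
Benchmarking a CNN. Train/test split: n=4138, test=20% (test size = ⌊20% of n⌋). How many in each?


Test = ⌊4138·20/100⌋ = 827
Train = 4138 - 827 = 3311

Train: 3311, Test: 827


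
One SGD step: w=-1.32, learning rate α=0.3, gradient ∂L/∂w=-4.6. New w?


w_new = w - α·∇
= -1.32 - 0.3·-4.6
= -1.32 + 1.38
= 0.06

0.06


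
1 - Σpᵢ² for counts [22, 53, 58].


Probabilities: [22/133, 53/133, 58/133] ≈ [0.1654, 0.3985, 0.4361]
Σpᵢ² = (484 + 2809 + 3364)/133² = 6657/17689
Gini = 1 - Σpᵢ² = 1 - 6657/17689 = 0.6237

0.6237


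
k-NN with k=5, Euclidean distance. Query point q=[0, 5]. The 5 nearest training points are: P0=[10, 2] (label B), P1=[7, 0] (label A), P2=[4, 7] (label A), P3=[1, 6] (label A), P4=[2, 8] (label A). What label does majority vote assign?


d(q,P0) = 10.4403  (label B)
d(q,P1) = 8.6023  (label A)
d(q,P2) = 4.4721  (label A)
d(q,P3) = 1.4142  (label A)
d(q,P4) = 3.6056  (label A)
Votes: A=4, B=1
Majority → A

A


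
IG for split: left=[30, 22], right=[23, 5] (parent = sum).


Parent = [53, 27], H_parent = 0.9224
H_left = 0.9829 (n=52), H_right = 0.6769 (n=28)
H_children = (52/80)·0.9829 + (28/80)·0.6769 = 0.8758
IG = 0.9224 - 0.8758 = 0.0466

0.0466


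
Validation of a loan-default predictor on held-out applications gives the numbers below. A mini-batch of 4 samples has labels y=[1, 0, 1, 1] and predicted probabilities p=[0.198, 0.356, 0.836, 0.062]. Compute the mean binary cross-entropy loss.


L[0] = -ln(0.198) = 1.6195
L[1] = -ln(1-0.356) = -ln(0.644) = 0.4401
L[2] = -ln(0.836) = 0.1791
L[3] = -ln(0.062) = 2.7806
mean = (1.6195 + 0.4401 + 0.1791 + 2.7806)/4 = 1.2548

1.2548


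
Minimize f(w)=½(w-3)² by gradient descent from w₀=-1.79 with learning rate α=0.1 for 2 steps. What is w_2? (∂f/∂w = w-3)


step 1: grad = -1.79-3 = -4.79; w = -1.79 - 0.1·(-4.79) = -1.311
step 2: grad = -1.311-3 = -4.311; w = -1.311 - 0.1·(-4.311) = -0.8799

-0.8799


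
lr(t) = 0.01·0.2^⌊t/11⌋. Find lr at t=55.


n_drops = ⌊55/11⌋ = 5
lr = 0.01·0.2^5 = 0.01·0.00032 = 0.0000032

0.0000032


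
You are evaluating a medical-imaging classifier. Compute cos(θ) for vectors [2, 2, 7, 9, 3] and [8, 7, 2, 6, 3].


A·B = 2·8 + 2·7 + 7·2 + 9·6 + 3·3 = 107
‖A‖ = √147 = 12.1244, ‖B‖ = √162 = 12.7279
cos = 107/(√147·√162) = 107/√23814 = 0.6934

0.6934


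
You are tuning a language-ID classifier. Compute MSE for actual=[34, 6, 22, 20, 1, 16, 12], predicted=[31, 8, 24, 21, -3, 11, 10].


Squared errors: (34-31)²=9, (6-8)²=4, (22-24)²=4, (20-21)²=1, (1+ 3)²=16, (16-11)²=25, (12-10)²=4
Sum = 63
MSE = 63/7 = 9

9


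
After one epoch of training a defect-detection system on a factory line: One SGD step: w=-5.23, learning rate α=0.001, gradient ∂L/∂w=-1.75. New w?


w_new = w - α·∇
= -5.23 - 0.001·-1.75
= -5.23 + 0.00175
= -5.22825

-5.22825


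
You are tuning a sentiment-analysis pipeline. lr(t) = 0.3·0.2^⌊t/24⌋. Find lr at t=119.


n_drops = ⌊119/24⌋ = 4
lr = 0.3·0.2^4 = 0.3·0.0016 = 0.00048

0.00048


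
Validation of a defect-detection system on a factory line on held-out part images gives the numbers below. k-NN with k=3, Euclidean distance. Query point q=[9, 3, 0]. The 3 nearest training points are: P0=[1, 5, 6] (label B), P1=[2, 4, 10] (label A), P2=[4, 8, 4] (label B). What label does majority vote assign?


d(q,P0) = 10.198  (label B)
d(q,P1) = 12.2474  (label A)
d(q,P2) = 8.124  (label B)
Votes: A=1, B=2
Majority → B

B


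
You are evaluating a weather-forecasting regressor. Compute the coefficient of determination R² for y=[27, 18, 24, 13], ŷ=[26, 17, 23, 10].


ȳ = 20.5
SS_res = Σ(y-ŷ)² = 12
SS_tot = Σ(y-ȳ)² = 117
R² = 1 - SS_res/SS_tot = 1 - 0.1026 = 0.8974

0.8974


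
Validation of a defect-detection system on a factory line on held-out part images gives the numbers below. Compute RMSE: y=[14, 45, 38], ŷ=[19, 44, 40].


MSE = 30/3 = 10
RMSE = √(30/3) = 3.1623

3.1623


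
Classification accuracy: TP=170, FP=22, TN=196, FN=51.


Accuracy = (TP+TN)/(TP+TN+FP+FN)
= (170+196)/(439)
= 366/439 = 83.37%

83.37%


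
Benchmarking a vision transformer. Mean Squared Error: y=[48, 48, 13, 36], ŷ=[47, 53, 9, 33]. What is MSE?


Squared errors: (48-47)²=1, (48-53)²=25, (13-9)²=16, (36-33)²=9
Sum = 51
MSE = 51/4 = 51/4

51/4


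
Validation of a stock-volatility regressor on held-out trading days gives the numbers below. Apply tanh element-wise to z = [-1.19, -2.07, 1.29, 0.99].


tanh(-1.19) = -0.8306
tanh(-2.07) = -0.9687
tanh(1.29) = 0.8591
tanh(0.99) = 0.7574
result = [-0.8306, -0.9687, 0.8591, 0.7574]

[-0.8306, -0.9687, 0.8591, 0.7574]


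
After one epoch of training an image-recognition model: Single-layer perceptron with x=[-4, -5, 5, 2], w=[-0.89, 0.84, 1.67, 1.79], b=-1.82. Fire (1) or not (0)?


z = (-4)·(-0.89) + (-5)·(0.84) + (5)·(1.67) + (2)·(1.79) - 1.82
  = 9.47
step(z) = 1 (z≥0)

1


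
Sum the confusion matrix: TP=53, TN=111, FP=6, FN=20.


Total = TP + TN + FP + FN
= 53 + 111 + 6 + 20
= 190
(Predicted positive: 59, predicted negative: 131)

190


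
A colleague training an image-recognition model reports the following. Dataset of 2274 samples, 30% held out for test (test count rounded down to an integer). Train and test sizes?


Test = ⌊2274·30/100⌋ = 682
Train = 2274 - 682 = 1592

Train: 1592, Test: 682


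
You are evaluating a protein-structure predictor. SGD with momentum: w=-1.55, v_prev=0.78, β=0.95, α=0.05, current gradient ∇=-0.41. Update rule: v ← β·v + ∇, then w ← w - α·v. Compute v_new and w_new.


v_new = 0.95·0.78 - 0.41 = 0.741 - 0.41 = 0.331
w_new = -1.55 - 0.05·0.331 = -1.55 - 0.01655 = -1.56655

v_new=0.331, w_new=-1.56655


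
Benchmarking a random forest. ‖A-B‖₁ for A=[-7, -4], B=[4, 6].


d = |-7-4| + |-4-6|
  = 11 + 10
  = 21

21


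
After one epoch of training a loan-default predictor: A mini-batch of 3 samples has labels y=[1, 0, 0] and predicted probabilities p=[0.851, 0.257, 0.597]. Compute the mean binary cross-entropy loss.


L[0] = -ln(0.851) = 0.1613
L[1] = -ln(1-0.257) = -ln(0.743) = 0.2971
L[2] = -ln(1-0.597) = -ln(0.403) = 0.9088
mean = (0.1613 + 0.2971 + 0.9088)/3 = 0.4557

0.4557


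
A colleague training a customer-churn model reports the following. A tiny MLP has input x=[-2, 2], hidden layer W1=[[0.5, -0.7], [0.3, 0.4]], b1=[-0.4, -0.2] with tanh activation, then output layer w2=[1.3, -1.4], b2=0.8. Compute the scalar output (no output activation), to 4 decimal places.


z1[0] = (0.5)·(-2) + (-0.7)·(2) - 0.4 = -2.8
z1[1] = (0.3)·(-2) + (0.4)·(2) - 0.2 = 0.0
h = tanh(z1) = [-0.9926, 0.0]
output = (1.3)·(-0.9926) + (-1.4)·(0.0) + 0.8 = -0.4904

-0.4904


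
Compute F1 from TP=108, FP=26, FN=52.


Precision = 108/134 = 0.806
Recall = 108/160 = 0.675
F1 = 2·P·R/(P+R) = 2·TP/(2·TP+FP+FN) = 216/(216+26+52) = 216/294 = 0.7347

0.7347


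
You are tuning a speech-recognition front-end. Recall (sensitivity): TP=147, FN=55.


Recall = TP/(TP+FN)
= 147/(147+55)
= 147/202 = 72.77%

72.77%


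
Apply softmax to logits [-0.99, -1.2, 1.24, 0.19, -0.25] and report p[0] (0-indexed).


Exponentials: e^-0.99=0.3716, e^-1.2=0.3012, e^1.24=3.4556, e^0.19=1.2092, e^-0.25=0.7788
Sum = 6.1164
Softmax = [0.0608, 0.0492, 0.565, 0.1977, 0.1273]
p[0] = 0.3716/6.1164 = 0.0608

0.0608


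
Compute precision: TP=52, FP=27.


Precision = TP/(TP+FP)
= 52/(52+27)
= 52/79 = 65.82%

65.82%


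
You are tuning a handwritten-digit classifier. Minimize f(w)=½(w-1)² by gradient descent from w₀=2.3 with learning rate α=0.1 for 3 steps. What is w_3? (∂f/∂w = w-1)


step 1: grad = 2.3-1 = 1.3; w = 2.3 - 0.1·(1.3) = 2.17
step 2: grad = 2.17-1 = 1.17; w = 2.17 - 0.1·(1.17) = 2.053
step 3: grad = 2.053-1 = 1.053; w = 2.053 - 0.1·(1.053) = 1.9477

1.9477


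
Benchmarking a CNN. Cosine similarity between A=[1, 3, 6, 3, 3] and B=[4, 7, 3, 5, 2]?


A·B = 1·4 + 3·7 + 6·3 + 3·5 + 3·2 = 64
‖A‖ = √64 = 8, ‖B‖ = √103 = 10.1489
cos = 64/(√64·√103) = 64/√6592 = 0.7883

0.7883


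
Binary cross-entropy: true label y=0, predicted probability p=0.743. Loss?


BCE = -[y·ln(p) + (1-y)·ln(1-p)]
= -0 - 1·ln(1-0.743)
= -ln(0.257) = 1.3587

1.3587


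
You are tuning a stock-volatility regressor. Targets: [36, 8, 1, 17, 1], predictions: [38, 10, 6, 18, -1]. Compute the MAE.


Absolute errors: |36-38|=2, |8-10|=2, |1-6|=5, |17-18|=1, |1+ 1|=2
Sum = 12
MAE = 12/5 = 12/5

12/5


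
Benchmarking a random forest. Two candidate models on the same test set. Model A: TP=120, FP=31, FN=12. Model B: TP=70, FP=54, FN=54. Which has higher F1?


Model A: P=120/151=0.7947, R=120/132=0.9091, F1=2PR/(P+R)=2TP/(2TP+FP+FN)=240/283=0.8481
Model B: P=70/124=0.5645, R=70/124=0.5645, F1=2PR/(P+R)=2TP/(2TP+FP+FN)=140/248=0.5645
0.8481 > 0.5645 → Model A

Model A


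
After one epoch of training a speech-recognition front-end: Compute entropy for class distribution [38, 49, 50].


Probabilities: [38/137, 49/137, 50/137] ≈ [0.2774, 0.3577, 0.365]
H = -((38/137)·log₂(38/137) + (49/137)·log₂(49/137) + (50/137)·log₂(50/137))
  = 1.5744 bits

1.5744 bits


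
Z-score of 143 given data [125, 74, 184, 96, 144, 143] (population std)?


μ = 127.6667, σ = 35.509
z = (143 - 127.6667)/35.509 = 0.4318

0.4318


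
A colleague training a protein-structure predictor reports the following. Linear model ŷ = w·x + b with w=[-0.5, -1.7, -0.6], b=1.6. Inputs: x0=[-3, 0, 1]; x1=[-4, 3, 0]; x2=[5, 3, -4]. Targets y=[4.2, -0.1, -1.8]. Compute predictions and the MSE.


ŷ0 = (-0.5)·(-3) + (-1.7)·(0) + (-0.6)·(1) + 1.6 = 2.5
ŷ1 = (-0.5)·(-4) + (-1.7)·(3) + (-0.6)·(0) + 1.6 = -1.5
ŷ2 = (-0.5)·(5) + (-1.7)·(3) + (-0.6)·(-4) + 1.6 = -3.6
errors² = [2.89, 1.96, 3.24]
MSE = 8.0900/3 = 2.6967

2.6967


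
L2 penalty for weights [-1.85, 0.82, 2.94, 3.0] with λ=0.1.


‖w‖₂² = (-1.85)² + (0.82)² + (2.94)² + (3.0)²
     = 3.4225 + 0.6724 + 8.6436 + 9
     = 21.7385
λ·‖w‖₂² = 0.1·21.7385 = 2.17385

2.17385


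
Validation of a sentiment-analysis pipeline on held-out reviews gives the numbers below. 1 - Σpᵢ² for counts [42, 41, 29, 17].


Probabilities: [42/129, 41/129, 29/129, 17/129] ≈ [0.3256, 0.3178, 0.2248, 0.1318]
Σpᵢ² = (1764 + 1681 + 841 + 289)/129² = 4575/16641
Gini = 1 - Σpᵢ² = 1 - 4575/16641 = 0.7251

0.7251


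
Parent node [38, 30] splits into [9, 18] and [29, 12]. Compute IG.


Parent = [38, 30], H_parent = 0.99
H_left = 0.9183 (n=27), H_right = 0.8722 (n=41)
H_children = (27/68)·0.9183 + (41/68)·0.8722 = 0.8905
IG = 0.99 - 0.8905 = 0.0995

0.0995


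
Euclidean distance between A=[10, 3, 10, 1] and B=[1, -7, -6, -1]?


d = √((10-1)² + (3+ 7)² + (10+ 6)² + (1+ 1)²)
  = √(81 + 100 + 256 + 4)
  = √441 = 21.0

21.0


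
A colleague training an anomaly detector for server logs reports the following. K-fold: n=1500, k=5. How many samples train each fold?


Fold size = 1500/5 = 300
Training per fold = 1500 - 300 = 1200

1200


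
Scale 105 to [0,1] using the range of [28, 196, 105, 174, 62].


min=28, max=196
(105-28)/(196-28) = 77/168 = 0.4583

0.4583


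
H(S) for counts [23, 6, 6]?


Probabilities: [23/35, 6/35, 6/35] ≈ [0.6571, 0.1714, 0.1714]
H = -((23/35)·log₂(23/35) + (6/35)·log₂(6/35) + (6/35)·log₂(6/35))
  = 1.2704 bits

1.2704 bits


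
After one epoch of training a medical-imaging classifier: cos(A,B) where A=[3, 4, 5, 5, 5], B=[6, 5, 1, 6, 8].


A·B = 3·6 + 4·5 + 5·1 + 5·6 + 5·8 = 113
‖A‖ = √100 = 10, ‖B‖ = √162 = 12.7279
cos = 113/(√100·√162) = 113/√16200 = 0.8878

0.8878


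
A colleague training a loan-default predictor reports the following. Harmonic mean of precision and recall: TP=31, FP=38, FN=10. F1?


Precision = 31/69 = 0.4493
Recall = 31/41 = 0.7561
F1 = 2·P·R/(P+R) = 2·TP/(2·TP+FP+FN) = 62/(62+38+10) = 62/110 = 0.5636

0.5636


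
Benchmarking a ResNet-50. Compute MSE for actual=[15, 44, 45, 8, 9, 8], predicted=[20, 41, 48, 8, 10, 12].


Squared errors: (15-20)²=25, (44-41)²=9, (45-48)²=9, (8-8)²=0, (9-10)²=1, (8-12)²=16
Sum = 60
MSE = 60/6 = 10

10


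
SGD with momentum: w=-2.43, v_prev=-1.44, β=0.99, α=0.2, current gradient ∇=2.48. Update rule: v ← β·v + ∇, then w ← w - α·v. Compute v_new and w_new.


v_new = 0.99·-1.44 + 2.48 = -1.4256 + 2.48 = 1.0544
w_new = -2.43 - 0.2·1.0544 = -2.43 - 0.21088 = -2.64088

v_new=1.0544, w_new=-2.64088


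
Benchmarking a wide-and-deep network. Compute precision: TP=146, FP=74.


Precision = TP/(TP+FP)
= 146/(146+74)
= 146/220 = 66.36%

66.36%


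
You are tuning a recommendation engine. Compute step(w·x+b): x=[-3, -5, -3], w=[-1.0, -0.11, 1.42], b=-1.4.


z = (-3)·(-1.0) + (-5)·(-0.11) + (-3)·(1.42) - 1.4
  = -2.11
step(z) = 0 (z<0)

0


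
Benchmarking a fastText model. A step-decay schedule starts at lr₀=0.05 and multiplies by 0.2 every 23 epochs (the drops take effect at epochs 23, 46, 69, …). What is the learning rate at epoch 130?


n_drops = ⌊130/23⌋ = 5
lr = 0.05·0.2^5 = 0.05·0.00032 = 0.000016

0.000016


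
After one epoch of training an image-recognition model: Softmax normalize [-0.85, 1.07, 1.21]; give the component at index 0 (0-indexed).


Exponentials: e^-0.85=0.4274, e^1.07=2.9154, e^1.21=3.3535
Sum = 6.6963
Softmax = [0.0638, 0.4354, 0.5008]
p[0] = 0.4274/6.6963 = 0.0638

0.0638


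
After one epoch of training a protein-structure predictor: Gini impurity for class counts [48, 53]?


Probabilities: [48/101, 53/101] ≈ [0.4752, 0.5248]
Σpᵢ² = (2304 + 2809)/101² = 5113/10201
Gini = 1 - Σpᵢ² = 1 - 5113/10201 = 0.4988

0.4988


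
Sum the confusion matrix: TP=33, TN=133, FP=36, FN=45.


Total = TP + TN + FP + FN
= 33 + 133 + 36 + 45
= 247
(Predicted positive: 69, predicted negative: 178)

247


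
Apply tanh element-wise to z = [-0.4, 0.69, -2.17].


tanh(-0.4) = -0.3799
tanh(0.69) = 0.598
tanh(-2.17) = -0.9743
result = [-0.3799, 0.598, -0.9743]

[-0.3799, 0.598, -0.9743]


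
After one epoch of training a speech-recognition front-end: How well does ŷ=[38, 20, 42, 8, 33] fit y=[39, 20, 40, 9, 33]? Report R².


ȳ = 28.2
SS_res = Σ(y-ŷ)² = 6
SS_tot = Σ(y-ȳ)² = 714.8
R² = 1 - SS_res/SS_tot = 1 - 0.0084 = 0.9916

0.9916


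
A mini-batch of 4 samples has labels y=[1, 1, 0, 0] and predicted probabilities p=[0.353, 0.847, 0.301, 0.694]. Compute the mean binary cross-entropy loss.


L[0] = -ln(0.353) = 1.0413
L[1] = -ln(0.847) = 0.1661
L[2] = -ln(1-0.301) = -ln(0.699) = 0.3581
L[3] = -ln(1-0.694) = -ln(0.306) = 1.1842
mean = (1.0413 + 0.1661 + 0.3581 + 1.1842)/4 = 0.6874

0.6874


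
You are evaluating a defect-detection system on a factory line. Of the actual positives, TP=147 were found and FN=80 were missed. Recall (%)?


Recall = TP/(TP+FN)
= 147/(147+80)
= 147/227 = 64.76%

64.76%


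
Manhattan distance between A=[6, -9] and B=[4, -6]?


d = |6-4| + |-9+ 6|
  = 2 + 3
  = 5

5


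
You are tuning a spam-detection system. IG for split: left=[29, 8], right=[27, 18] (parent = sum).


Parent = [56, 26], H_parent = 0.9012
H_left = 0.7532 (n=37), H_right = 0.971 (n=45)
H_children = (37/82)·0.7532 + (45/82)·0.971 = 0.8727
IG = 0.9012 - 0.8727 = 0.0285

0.0285


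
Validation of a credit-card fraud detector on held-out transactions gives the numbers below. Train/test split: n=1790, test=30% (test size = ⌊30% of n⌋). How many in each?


Test = ⌊1790·30/100⌋ = 537
Train = 1790 - 537 = 1253

Train: 1253, Test: 537


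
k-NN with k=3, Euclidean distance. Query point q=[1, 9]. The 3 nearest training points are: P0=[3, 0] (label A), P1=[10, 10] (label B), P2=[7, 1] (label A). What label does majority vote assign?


d(q,P0) = 9.2195  (label A)
d(q,P1) = 9.0554  (label B)
d(q,P2) = 10.0  (label A)
Votes: A=2, B=1
Majority → A

A


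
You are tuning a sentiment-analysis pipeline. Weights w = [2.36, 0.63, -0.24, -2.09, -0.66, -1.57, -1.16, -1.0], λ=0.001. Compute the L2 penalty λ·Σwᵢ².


‖w‖₂² = (2.36)² + (0.63)² + (-0.24)² + (-2.09)² + (-0.66)² + (-1.57)² + (-1.16)² + (-1.0)²
     = 5.5696 + 0.3969 + 0.0576 + 4.3681 + 0.4356 + 2.4649 + 1.3456 + 1
     = 15.6383
λ·‖w‖₂² = 0.001·15.6383 = 0.015638

0.015638


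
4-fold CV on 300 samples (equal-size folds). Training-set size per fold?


Fold size = 300/4 = 75
Training per fold = 300 - 75 = 225

225


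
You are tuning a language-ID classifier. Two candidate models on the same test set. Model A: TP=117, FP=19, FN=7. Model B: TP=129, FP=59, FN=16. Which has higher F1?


Model A: P=117/136=0.8603, R=117/124=0.9435, F1=2PR/(P+R)=2TP/(2TP+FP+FN)=234/260=0.9
Model B: P=129/188=0.6862, R=129/145=0.8897, F1=2PR/(P+R)=2TP/(2TP+FP+FN)=258/333=0.7748
0.9 > 0.7748 → Model A

Model A


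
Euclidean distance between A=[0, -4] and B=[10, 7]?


d = √((0-10)² + (-4-7)²)
  = √(100 + 121)
  = √221 = 14.8661

14.8661


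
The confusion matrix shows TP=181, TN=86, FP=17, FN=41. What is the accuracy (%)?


Accuracy = (TP+TN)/(TP+TN+FP+FN)
= (181+86)/(325)
= 267/325 = 82.15%

82.15%


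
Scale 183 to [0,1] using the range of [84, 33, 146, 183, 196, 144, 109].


min=33, max=196
(183-33)/(196-33) = 150/163 = 0.9202

0.9202


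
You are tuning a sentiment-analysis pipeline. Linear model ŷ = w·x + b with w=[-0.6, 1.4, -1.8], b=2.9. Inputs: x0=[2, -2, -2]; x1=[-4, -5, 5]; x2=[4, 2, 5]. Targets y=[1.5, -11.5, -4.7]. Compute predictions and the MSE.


ŷ0 = (-0.6)·(2) + (1.4)·(-2) + (-1.8)·(-2) + 2.9 = 2.5
ŷ1 = (-0.6)·(-4) + (1.4)·(-5) + (-1.8)·(5) + 2.9 = -10.7
ŷ2 = (-0.6)·(4) + (1.4)·(2) + (-1.8)·(5) + 2.9 = -5.7
errors² = [1.0, 0.64, 1.0]
MSE = 2.6400/3 = 0.88

0.88


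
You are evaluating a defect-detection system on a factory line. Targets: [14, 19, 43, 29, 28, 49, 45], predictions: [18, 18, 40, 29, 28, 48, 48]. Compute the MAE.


Absolute errors: |14-18|=4, |19-18|=1, |43-40|=3, |29-29|=0, |28-28|=0, |49-48|=1, |45-48|=3
Sum = 12
MAE = 12/7 = 12/7

12/7


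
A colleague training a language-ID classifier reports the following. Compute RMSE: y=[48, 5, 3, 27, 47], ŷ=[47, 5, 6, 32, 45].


MSE = 39/5 = 7.8
RMSE = √(39/5) = 2.7928

2.7928


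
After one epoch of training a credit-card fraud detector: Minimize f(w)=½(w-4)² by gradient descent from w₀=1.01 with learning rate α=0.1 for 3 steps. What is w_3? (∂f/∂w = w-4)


step 1: grad = 1.01-4 = -2.99; w = 1.01 - 0.1·(-2.99) = 1.309
step 2: grad = 1.309-4 = -2.691; w = 1.309 - 0.1·(-2.691) = 1.5781
step 3: grad = 1.5781-4 = -2.4219; w = 1.5781 - 0.1·(-2.4219) = 1.82029

1.82029


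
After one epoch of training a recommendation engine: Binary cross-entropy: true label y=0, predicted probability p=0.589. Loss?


BCE = -[y·ln(p) + (1-y)·ln(1-p)]
= -0 - 1·ln(1-0.589)
= -ln(0.411) = 0.8892

0.8892


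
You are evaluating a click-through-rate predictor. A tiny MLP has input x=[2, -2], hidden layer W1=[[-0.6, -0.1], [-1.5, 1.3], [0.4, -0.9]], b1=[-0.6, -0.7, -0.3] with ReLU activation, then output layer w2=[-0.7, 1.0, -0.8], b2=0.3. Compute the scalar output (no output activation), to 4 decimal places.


z1[0] = (-0.6)·(2) + (-0.1)·(-2) - 0.6 = -1.6
z1[1] = (-1.5)·(2) + (1.3)·(-2) - 0.7 = -6.3
z1[2] = (0.4)·(2) + (-0.9)·(-2) - 0.3 = 2.3
h = ReLU(z1) = [0.0, 0.0, 2.3]
output = (-0.7)·(0.0) + (1.0)·(0.0) + (-0.8)·(2.3) + 0.3 = -1.54

-1.54


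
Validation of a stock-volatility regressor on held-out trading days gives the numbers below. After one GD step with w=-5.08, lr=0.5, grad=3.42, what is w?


w_new = w - α·∇
= -5.08 - 0.5·3.42
= -5.08 - 1.71
= -6.79

-6.79


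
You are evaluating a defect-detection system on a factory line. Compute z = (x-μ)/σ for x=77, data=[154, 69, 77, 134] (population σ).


μ = 108.5, σ = 36.3077
z = (77 - 108.5)/36.3077 = -0.8676

-0.8676


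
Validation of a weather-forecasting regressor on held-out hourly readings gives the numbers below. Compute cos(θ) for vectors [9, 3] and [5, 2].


A·B = 9·5 + 3·2 = 51
‖A‖ = √90 = 9.4868, ‖B‖ = √29 = 5.3852
cos = 51/(√90·√29) = 51/√2610 = 0.9983

0.9983


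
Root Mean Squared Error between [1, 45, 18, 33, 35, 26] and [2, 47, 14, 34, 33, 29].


MSE = 35/6 = 5.8333
RMSE = √(35/6) = 2.4152

2.4152


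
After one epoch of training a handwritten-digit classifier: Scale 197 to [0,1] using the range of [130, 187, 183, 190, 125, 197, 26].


min=26, max=197
(197-26)/(197-26) = 171/171 = 1.0

1.0


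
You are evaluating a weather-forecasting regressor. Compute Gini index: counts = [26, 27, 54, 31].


Probabilities: [26/138, 27/138, 54/138, 31/138] ≈ [0.1884, 0.1957, 0.3913, 0.2246]
Σpᵢ² = (676 + 729 + 2916 + 961)/138² = 5282/19044
Gini = 1 - Σpᵢ² = 1 - 5282/19044 = 0.7226

0.7226


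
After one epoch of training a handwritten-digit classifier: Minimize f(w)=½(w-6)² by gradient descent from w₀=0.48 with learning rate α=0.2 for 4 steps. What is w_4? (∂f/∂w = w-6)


step 1: grad = 0.48-6 = -5.52; w = 0.48 - 0.2·(-5.52) = 1.584
step 2: grad = 1.584-6 = -4.416; w = 1.584 - 0.2·(-4.416) = 2.4672
step 3: grad = 2.4672-6 = -3.5328; w = 2.4672 - 0.2·(-3.5328) = 3.17376
step 4: grad = 3.17376-6 = -2.82624; w = 3.17376 - 0.2·(-2.82624) = 3.739008

3.739008


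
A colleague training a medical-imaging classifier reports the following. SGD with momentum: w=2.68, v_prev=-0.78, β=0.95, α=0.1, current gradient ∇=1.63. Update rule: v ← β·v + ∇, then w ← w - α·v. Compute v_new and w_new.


v_new = 0.95·-0.78 + 1.63 = -0.741 + 1.63 = 0.889
w_new = 2.68 - 0.1·0.889 = 2.68 - 0.0889 = 2.5911

v_new=0.889, w_new=2.5911


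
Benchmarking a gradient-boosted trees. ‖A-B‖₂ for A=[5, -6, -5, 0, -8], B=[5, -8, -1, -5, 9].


d = √((5-5)² + (-6+ 8)² + (-5+ 1)² + (0+ 5)² + (-8-9)²)
  = √(0 + 4 + 16 + 25 + 289)
  = √334 = 18.2757

18.2757


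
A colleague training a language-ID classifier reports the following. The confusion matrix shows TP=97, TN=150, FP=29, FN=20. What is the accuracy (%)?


Accuracy = (TP+TN)/(TP+TN+FP+FN)
= (97+150)/(296)
= 247/296 = 83.45%

83.45%


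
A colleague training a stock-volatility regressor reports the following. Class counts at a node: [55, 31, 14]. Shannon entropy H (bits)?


Probabilities: [55/100, 31/100, 14/100] ≈ [0.55, 0.31, 0.14]
H = -((55/100)·log₂(55/100) + (31/100)·log₂(31/100) + (14/100)·log₂(14/100))
  = 1.3953 bits

1.3953 bits


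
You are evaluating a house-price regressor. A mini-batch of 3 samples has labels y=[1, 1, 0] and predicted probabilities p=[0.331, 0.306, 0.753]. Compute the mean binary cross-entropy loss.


L[0] = -ln(0.331) = 1.1056
L[1] = -ln(0.306) = 1.1842
L[2] = -ln(1-0.753) = -ln(0.247) = 1.3984
mean = (1.1056 + 1.1842 + 1.3984)/3 = 1.2294

1.2294


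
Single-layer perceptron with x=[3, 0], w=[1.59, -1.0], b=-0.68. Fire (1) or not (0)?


z = (3)·(1.59) + (0)·(-1.0) - 0.68
  = 4.09
step(z) = 1 (z≥0)

1


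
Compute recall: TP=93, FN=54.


Recall = TP/(TP+FN)
= 93/(93+54)
= 93/147 = 63.27%

63.27%


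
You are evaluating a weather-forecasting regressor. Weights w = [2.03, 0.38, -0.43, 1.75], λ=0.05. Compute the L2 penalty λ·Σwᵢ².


‖w‖₂² = (2.03)² + (0.38)² + (-0.43)² + (1.75)²
     = 4.1209 + 0.1444 + 0.1849 + 3.0625
     = 7.5127
λ·‖w‖₂² = 0.05·7.5127 = 0.375635

0.375635


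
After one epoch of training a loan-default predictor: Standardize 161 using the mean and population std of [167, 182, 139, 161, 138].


μ = 157.4, σ = 16.8831
z = (161 - 157.4)/16.8831 = 0.2132

0.2132


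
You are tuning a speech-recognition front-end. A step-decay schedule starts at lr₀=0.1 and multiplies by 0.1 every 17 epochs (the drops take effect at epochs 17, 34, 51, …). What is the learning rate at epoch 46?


n_drops = ⌊46/17⌋ = 2
lr = 0.1·0.1^2 = 0.1·0.01 = 0.001

0.001


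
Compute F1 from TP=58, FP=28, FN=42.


Precision = 58/86 = 0.6744
Recall = 58/100 = 0.58
F1 = 2·P·R/(P+R) = 2·TP/(2·TP+FP+FN) = 116/(116+28+42) = 116/186 = 0.6237

0.6237


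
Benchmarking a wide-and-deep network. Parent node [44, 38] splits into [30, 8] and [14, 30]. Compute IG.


Parent = [44, 38], H_parent = 0.9961
H_left = 0.7425 (n=38), H_right = 0.9024 (n=44)
H_children = (38/82)·0.7425 + (44/82)·0.9024 = 0.8283
IG = 0.9961 - 0.8283 = 0.1678

0.1678


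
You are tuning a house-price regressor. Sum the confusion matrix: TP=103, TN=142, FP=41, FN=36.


Total = TP + TN + FP + FN
= 103 + 142 + 41 + 36
= 322
(Predicted positive: 144, predicted negative: 178)

322


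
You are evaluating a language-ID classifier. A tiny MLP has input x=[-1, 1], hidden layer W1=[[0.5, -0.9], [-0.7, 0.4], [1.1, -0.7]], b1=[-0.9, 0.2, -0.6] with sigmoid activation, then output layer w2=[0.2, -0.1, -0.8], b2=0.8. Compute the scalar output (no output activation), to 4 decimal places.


z1[0] = (0.5)·(-1) + (-0.9)·(1) - 0.9 = -2.3
z1[1] = (-0.7)·(-1) + (0.4)·(1) + 0.2 = 1.3
z1[2] = (1.1)·(-1) + (-0.7)·(1) - 0.6 = -2.4
h = sigmoid(z1) = [0.0911, 0.7858, 0.0832]
output = (0.2)·(0.0911) + (-0.1)·(0.7858) + (-0.8)·(0.0832) + 0.8 = 0.6731

0.6731


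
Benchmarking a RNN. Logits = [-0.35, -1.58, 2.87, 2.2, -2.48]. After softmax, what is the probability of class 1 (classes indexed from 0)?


Exponentials: e^-0.35=0.7047, e^-1.58=0.206, e^2.87=17.637, e^2.2=9.025, e^-2.48=0.0837
Sum = 27.6564
Softmax = [0.0255, 0.0074, 0.6377, 0.3263, 0.003]
p[1] = 0.206/27.6564 = 0.0074

0.0074


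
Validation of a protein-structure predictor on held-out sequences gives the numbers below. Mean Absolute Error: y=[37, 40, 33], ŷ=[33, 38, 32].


Absolute errors: |37-33|=4, |40-38|=2, |33-32|=1
Sum = 7
MAE = 7/3 = 7/3

7/3


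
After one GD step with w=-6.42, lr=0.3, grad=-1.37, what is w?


w_new = w - α·∇
= -6.42 - 0.3·-1.37
= -6.42 + 0.411
= -6.009

-6.009
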